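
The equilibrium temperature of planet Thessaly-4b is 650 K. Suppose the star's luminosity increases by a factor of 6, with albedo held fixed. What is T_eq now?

T_eq ∝ L^(1/4) · d^(−1/2).
T′ = 650 × 6^(1/4) = 1020 K.

T_eq ≈ 1020 K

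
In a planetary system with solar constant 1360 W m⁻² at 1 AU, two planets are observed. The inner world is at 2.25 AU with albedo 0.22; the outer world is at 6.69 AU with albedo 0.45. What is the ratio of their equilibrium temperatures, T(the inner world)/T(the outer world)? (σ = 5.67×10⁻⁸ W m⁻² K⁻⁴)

T₁/T₂ ≈ 1.882

T_eq = [S₀(1−A)/(4σd²)]^(1/4), so T ∝ (1−A)^(1/4) / √d.
T₁ = [1360×0.78/(4×5.67×10⁻⁸×2.25²)]^(1/4) = 174.34 K.
T₂ = [1360×0.55/(4×5.67×10⁻⁸×6.69²)]^(1/4) = 92.65 K.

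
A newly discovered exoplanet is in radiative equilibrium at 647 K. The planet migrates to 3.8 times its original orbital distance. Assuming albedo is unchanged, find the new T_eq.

T_eq ≈ 332 K

T_eq ∝ L^(1/4) · d^(−1/2).
T′ = 647 / 3.8^(1/2) = 332 K.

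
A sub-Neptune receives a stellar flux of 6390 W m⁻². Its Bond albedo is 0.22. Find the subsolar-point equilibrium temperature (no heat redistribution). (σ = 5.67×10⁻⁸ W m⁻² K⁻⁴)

T_ss ≈ 545 K

At the subsolar point the surface absorbs S(1−A) and emits σT⁴ per unit area — no factor of 4, since only the local patch is in balance.
T = [6390 × 0.78 / 5.67×10⁻⁸]^(1/4) = (8.79×10¹⁰)^(1/4) = 545 K.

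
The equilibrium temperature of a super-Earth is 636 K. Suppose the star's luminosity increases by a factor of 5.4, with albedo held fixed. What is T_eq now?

T_eq ∝ L^(1/4) · d^(−1/2).
T′ = 636 × 5.4^(1/4) = 970 K.

T_eq ≈ 970 K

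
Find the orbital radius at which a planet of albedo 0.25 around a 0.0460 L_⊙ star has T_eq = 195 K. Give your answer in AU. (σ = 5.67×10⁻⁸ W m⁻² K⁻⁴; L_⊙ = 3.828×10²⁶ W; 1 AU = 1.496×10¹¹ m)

d ≈ 0.378 AU

L = 0.0460 × 3.828×10²⁶ = 1.76×10²⁵ W.
From T_eq⁴ = L(1−A)/(16πσd²): d = √[L(1−A)/(16πσT_eq⁴)].
d = √[1.76×10²⁵ × 0.75 / (16π × 5.67×10⁻⁸ × (195)⁴)] = 5.66×10¹⁰ m = 0.378 AU.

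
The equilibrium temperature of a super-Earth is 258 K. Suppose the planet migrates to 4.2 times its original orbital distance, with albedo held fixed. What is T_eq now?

T_eq ∝ L^(1/4) · d^(−1/2).
T′ = 258 / 4.2^(1/2) = 126 K.

T_eq ≈ 126 K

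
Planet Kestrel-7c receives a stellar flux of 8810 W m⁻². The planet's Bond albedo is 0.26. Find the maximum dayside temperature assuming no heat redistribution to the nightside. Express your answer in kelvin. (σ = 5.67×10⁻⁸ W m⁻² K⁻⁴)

T_ss ≈ 582 K

With no redistribution each surface element balances locally: S(1−A) = σT⁴.
T = [8810 × 0.74 / 5.67×10⁻⁸]^(1/4) = (1.15×10¹¹)^(1/4) = 582 K.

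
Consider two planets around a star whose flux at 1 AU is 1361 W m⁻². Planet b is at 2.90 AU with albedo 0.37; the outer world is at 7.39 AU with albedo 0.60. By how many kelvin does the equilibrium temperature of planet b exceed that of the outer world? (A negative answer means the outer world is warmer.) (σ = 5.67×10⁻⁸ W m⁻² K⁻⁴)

ΔT ≈ 64.2 K

T_eq = [S₀(1−A)/(4σd²)]^(1/4), so T ∝ (1−A)^(1/4) / √d.
T₁ = [1361×0.63/(4×5.67×10⁻⁸×2.90²)]^(1/4) = 145.61 K.
T₂ = [1361×0.40/(4×5.67×10⁻⁸×7.39²)]^(1/4) = 81.42 K.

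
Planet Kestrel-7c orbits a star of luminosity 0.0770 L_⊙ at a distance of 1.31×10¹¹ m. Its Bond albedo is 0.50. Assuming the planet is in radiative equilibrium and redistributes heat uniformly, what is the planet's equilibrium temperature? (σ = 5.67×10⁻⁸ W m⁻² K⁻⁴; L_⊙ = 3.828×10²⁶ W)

L = 0.0770 × 3.828×10²⁶ = 2.95×10²⁵ W.
Flux: S = L/(4πd²) = 2.95×10²⁵/(4π×(1.31×10¹¹)²) = 137 W m⁻².
Energy balance: absorbed = emitted ⇒ πR²·S(1−A) = 4πR²·σT_eq⁴, so T_eq⁴ = S(1−A)/(4σ).
T_eq = [137 × 0.50 / (4 × 5.67×10⁻⁸)]^(1/4) = (3.01×10⁸)^(1/4) = 132 K.

T_eq ≈ 132 K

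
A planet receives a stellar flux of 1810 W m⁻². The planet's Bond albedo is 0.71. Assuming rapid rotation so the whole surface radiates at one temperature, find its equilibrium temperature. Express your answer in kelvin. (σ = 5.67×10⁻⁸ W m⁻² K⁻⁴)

T_eq ≈ 219 K

Energy balance: absorbed = emitted ⇒ πR²·S(1−A) = 4πR²·σT_eq⁴, so T_eq⁴ = S(1−A)/(4σ).
T_eq = [1810 × 0.29 / (4 × 5.67×10⁻⁸)]^(1/4) = (2.31×10⁹)^(1/4) = 219 K.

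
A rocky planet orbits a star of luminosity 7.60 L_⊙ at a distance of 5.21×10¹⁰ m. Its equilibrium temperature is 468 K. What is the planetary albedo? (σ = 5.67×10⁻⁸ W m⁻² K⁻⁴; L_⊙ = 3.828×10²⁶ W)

L = 7.60 × 3.828×10²⁶ = 2.91×10²⁷ W.
Flux: S = L/(4πd²) = 2.91×10²⁷/(4π×(5.21×10¹⁰)²) = 8.53×10⁴ W m⁻².
From T_eq⁴ = S(1−A)/(4σ): 1−A = 4σT_eq⁴/S.
1−A = 4 × 5.67×10⁻⁸ × (468)⁴ / 8.53×10⁴ = 0.128.

A ≈ 0.87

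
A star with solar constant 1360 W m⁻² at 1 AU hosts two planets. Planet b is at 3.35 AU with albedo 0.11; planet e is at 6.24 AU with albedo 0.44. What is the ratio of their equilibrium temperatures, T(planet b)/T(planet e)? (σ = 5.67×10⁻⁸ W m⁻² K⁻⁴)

T₁/T₂ ≈ 1.532

T_eq = [S₀(1−A)/(4σd²)]^(1/4), so T ∝ (1−A)^(1/4) / √d.
T₁ = [1360×0.89/(4×5.67×10⁻⁸×3.35²)]^(1/4) = 147.67 K.
T₂ = [1360×0.56/(4×5.67×10⁻⁸×6.24²)]^(1/4) = 96.37 K.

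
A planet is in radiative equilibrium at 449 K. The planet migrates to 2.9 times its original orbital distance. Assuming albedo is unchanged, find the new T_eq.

T_eq ∝ L^(1/4) · d^(−1/2).
T′ = 449 / 2.9^(1/2) = 264 K.

T_eq ≈ 264 K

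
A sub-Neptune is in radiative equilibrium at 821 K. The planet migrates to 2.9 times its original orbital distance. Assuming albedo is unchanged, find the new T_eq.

T_eq ∝ L^(1/4) · d^(−1/2).
T′ = 821 / 2.9^(1/2) = 482 K.

T_eq ≈ 482 K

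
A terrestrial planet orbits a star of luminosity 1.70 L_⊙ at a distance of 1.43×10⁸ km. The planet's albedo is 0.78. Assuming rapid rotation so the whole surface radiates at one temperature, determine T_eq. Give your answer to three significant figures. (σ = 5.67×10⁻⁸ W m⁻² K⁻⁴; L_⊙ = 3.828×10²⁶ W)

d = 1.43×10⁸ km = 1.43×10¹¹ m.
L = 1.70 × 3.828×10²⁶ = 6.51×10²⁶ W.
Flux: S = L/(4πd²) = 6.51×10²⁶/(4π×(1.43×10¹¹)²) = 2530 W m⁻².
Energy balance: absorbed = emitted ⇒ πR²·S(1−A) = 4πR²·σT_eq⁴, so T_eq⁴ = S(1−A)/(4σ).
T_eq = [2530 × 0.22 / (4 × 5.67×10⁻⁸)]^(1/4) = (2.46×10⁹)^(1/4) = 223 K.

T_eq ≈ 223 K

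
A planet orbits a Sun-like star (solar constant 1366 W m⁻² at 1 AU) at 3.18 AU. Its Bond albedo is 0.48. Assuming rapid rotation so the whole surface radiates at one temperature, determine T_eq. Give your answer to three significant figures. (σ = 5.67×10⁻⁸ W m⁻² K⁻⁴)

T_eq ≈ 133 K

Flux at 3.18 AU: S = 1366/3.18² = 135 W m⁻².
Energy balance: absorbed = emitted ⇒ πR²·S(1−A) = 4πR²·σT_eq⁴, so T_eq⁴ = S(1−A)/(4σ).
T_eq = [135 × 0.52 / (4 × 5.67×10⁻⁸)]^(1/4) = (3.10×10⁸)^(1/4) = 133 K.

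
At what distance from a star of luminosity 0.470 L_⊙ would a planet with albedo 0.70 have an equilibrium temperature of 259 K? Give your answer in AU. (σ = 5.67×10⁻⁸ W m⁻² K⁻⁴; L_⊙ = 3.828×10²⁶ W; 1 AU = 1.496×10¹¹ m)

L = 0.470 × 3.828×10²⁶ = 1.80×10²⁶ W.
From T_eq⁴ = L(1−A)/(16πσd²): d = √[L(1−A)/(16πσT_eq⁴)].
d = √[1.80×10²⁶ × 0.30 / (16π × 5.67×10⁻⁸ × (259)⁴)] = 6.49×10¹⁰ m = 0.434 AU.

d ≈ 0.434 AU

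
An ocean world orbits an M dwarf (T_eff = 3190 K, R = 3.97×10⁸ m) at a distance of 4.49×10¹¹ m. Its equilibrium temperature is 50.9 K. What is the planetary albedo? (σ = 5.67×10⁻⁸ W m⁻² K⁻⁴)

L = 4πR_⋆²σT_⋆⁴ = 4π(3.97×10⁸)² × 5.67×10⁻⁸ × (3190)⁴ = 1.16×10²⁵ W.
S = L/(4πd²) = 4.59 W m⁻².
From T_eq⁴ = S(1−A)/(4σ): 1−A = 4σT_eq⁴/S.
1−A = 4 × 5.67×10⁻⁸ × (50.9)⁴ / 4.59 = 0.332.

A ≈ 0.67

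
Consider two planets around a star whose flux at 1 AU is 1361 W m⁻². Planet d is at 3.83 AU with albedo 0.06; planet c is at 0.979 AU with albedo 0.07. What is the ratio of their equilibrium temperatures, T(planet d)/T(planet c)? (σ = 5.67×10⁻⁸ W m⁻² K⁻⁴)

T_eq = [S₀(1−A)/(4σd²)]^(1/4), so T ∝ (1−A)^(1/4) / √d.
T₁ = [1361×0.94/(4×5.67×10⁻⁸×3.83²)]^(1/4) = 140.03 K.
T₂ = [1361×0.93/(4×5.67×10⁻⁸×0.979²)]^(1/4) = 276.24 K.

T₁/T₂ ≈ 0.507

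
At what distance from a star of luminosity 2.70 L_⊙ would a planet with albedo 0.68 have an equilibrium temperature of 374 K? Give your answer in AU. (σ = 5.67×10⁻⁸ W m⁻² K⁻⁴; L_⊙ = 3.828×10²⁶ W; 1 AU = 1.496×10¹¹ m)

d ≈ 0.515 AU

L = 2.70 × 3.828×10²⁶ = 1.03×10²⁷ W.
From T_eq⁴ = L(1−A)/(16πσd²): d = √[L(1−A)/(16πσT_eq⁴)].
d = √[1.03×10²⁷ × 0.32 / (16π × 5.67×10⁻⁸ × (374)⁴)] = 7.70×10¹⁰ m = 0.515 AU.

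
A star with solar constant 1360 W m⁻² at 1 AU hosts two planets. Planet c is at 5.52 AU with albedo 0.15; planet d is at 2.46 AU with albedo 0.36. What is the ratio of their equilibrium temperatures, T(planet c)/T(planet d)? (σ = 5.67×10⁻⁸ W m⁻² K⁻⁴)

T_eq = [S₀(1−A)/(4σd²)]^(1/4), so T ∝ (1−A)^(1/4) / √d.
T₁ = [1360×0.85/(4×5.67×10⁻⁸×5.52²)]^(1/4) = 113.73 K.
T₂ = [1360×0.64/(4×5.67×10⁻⁸×2.46²)]^(1/4) = 158.69 K.

T₁/T₂ ≈ 0.717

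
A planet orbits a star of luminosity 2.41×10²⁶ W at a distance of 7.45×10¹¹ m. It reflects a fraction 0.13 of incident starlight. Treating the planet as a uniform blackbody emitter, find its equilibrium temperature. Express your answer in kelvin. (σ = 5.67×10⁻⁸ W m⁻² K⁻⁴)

T_eq ≈ 107 K

Flux: S = L/(4πd²) = 2.41×10²⁶/(4π×(7.45×10¹¹)²) = 34.6 W m⁻².
Energy balance: absorbed = emitted ⇒ πR²·S(1−A) = 4πR²·σT_eq⁴, so T_eq⁴ = S(1−A)/(4σ).
T_eq = [34.6 × 0.87 / (4 × 5.67×10⁻⁸)]^(1/4) = (1.33×10⁸)^(1/4) = 107 K.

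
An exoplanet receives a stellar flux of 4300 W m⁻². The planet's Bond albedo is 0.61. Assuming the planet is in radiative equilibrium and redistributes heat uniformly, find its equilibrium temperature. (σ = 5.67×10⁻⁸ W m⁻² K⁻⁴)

T_eq ≈ 293 K

Energy balance: absorbed = emitted ⇒ πR²·S(1−A) = 4πR²·σT_eq⁴, so T_eq⁴ = S(1−A)/(4σ).
T_eq = [4300 × 0.39 / (4 × 5.67×10⁻⁸)]^(1/4) = (7.39×10⁹)^(1/4) = 293 K.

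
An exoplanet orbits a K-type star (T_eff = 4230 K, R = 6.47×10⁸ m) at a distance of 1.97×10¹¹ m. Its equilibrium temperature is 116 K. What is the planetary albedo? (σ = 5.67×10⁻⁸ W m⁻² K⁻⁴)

L = 4πR_⋆²σT_⋆⁴ = 4π(6.47×10⁸)² × 5.67×10⁻⁸ × (4230)⁴ = 9.55×10²⁵ W.
S = L/(4πd²) = 196 W m⁻².
From T_eq⁴ = S(1−A)/(4σ): 1−A = 4σT_eq⁴/S.
1−A = 4 × 5.67×10⁻⁸ × (116)⁴ / 196 = 0.210.

A ≈ 0.79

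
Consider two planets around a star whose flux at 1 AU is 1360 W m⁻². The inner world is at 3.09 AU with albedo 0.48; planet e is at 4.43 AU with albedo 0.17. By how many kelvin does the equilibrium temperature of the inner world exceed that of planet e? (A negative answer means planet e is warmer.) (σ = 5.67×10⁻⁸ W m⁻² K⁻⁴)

ΔT ≈ 8.2 K

T_eq = [S₀(1−A)/(4σd²)]^(1/4), so T ∝ (1−A)^(1/4) / √d.
T₁ = [1360×0.52/(4×5.67×10⁻⁸×3.09²)]^(1/4) = 134.43 K.
T₂ = [1360×0.83/(4×5.67×10⁻⁸×4.43²)]^(1/4) = 126.19 K.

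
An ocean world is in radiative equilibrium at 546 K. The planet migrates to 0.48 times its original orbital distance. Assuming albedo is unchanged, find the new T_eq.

T_eq ∝ L^(1/4) · d^(−1/2).
T′ = 546 / 0.48^(1/2) = 788 K.

T_eq ≈ 788 K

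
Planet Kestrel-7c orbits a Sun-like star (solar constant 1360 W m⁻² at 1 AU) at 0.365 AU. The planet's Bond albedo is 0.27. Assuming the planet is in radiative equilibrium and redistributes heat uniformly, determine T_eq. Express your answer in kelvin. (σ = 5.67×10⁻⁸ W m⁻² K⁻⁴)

T_eq ≈ 426 K

Flux at 0.365 AU: S = 1360/0.365² = 1.02×10⁴ W m⁻².
Energy balance: absorbed = emitted ⇒ πR²·S(1−A) = 4πR²·σT_eq⁴, so T_eq⁴ = S(1−A)/(4σ).
T_eq = [1.02×10⁴ × 0.73 / (4 × 5.67×10⁻⁸)]^(1/4) = (3.29×10¹⁰)^(1/4) = 426 K.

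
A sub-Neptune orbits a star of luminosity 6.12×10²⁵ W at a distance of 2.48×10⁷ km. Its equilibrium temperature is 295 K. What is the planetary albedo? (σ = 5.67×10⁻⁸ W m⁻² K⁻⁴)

d = 2.48×10⁷ km = 2.48×10¹⁰ m.
Flux: S = L/(4πd²) = 6.12×10²⁵/(4π×(2.48×10¹⁰)²) = 7920 W m⁻².
From T_eq⁴ = S(1−A)/(4σ): 1−A = 4σT_eq⁴/S.
1−A = 4 × 5.67×10⁻⁸ × (295)⁴ / 7920 = 0.217.

A ≈ 0.78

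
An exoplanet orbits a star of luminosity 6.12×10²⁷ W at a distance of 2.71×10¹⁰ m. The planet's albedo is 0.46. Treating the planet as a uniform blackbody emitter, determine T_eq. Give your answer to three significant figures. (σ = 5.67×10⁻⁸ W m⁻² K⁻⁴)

Flux: S = L/(4πd²) = 6.12×10²⁷/(4π×(2.71×10¹⁰)²) = 6.63×10⁵ W m⁻².
Energy balance: absorbed = emitted ⇒ πR²·S(1−A) = 4πR²·σT_eq⁴, so T_eq⁴ = S(1−A)/(4σ).
T_eq = [6.63×10⁵ × 0.54 / (4 × 5.67×10⁻⁸)]^(1/4) = (1.58×10¹²)^(1/4) = 1120 K.

T_eq ≈ 1120 K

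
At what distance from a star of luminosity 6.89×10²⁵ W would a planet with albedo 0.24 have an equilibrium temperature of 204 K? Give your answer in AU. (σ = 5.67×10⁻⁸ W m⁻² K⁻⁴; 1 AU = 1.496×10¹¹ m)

d ≈ 0.688 AU

From T_eq⁴ = L(1−A)/(16πσd²): d = √[L(1−A)/(16πσT_eq⁴)].
d = √[6.89×10²⁵ × 0.76 / (16π × 5.67×10⁻⁸ × (204)⁴)] = 1.03×10¹¹ m = 0.688 AU.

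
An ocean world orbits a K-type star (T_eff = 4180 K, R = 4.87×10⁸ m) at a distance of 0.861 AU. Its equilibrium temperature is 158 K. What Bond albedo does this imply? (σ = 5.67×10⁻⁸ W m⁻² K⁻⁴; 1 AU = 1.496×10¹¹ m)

d = 0.861 AU = 1.29×10¹¹ m.
L = 4πR_⋆²σT_⋆⁴ = 4π(4.87×10⁸)² × 5.67×10⁻⁸ × (4180)⁴ = 5.16×10²⁵ W.
S = L/(4πd²) = 247 W m⁻².
From T_eq⁴ = S(1−A)/(4σ): 1−A = 4σT_eq⁴/S.
1−A = 4 × 5.67×10⁻⁸ × (158)⁴ / 247 = 0.571.

A ≈ 0.43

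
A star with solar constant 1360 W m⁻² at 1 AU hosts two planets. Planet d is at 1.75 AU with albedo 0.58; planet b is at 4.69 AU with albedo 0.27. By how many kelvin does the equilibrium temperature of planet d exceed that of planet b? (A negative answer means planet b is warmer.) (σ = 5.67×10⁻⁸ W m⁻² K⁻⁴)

ΔT ≈ 50.6 K

T_eq = [S₀(1−A)/(4σd²)]^(1/4), so T ∝ (1−A)^(1/4) / √d.
T₁ = [1360×0.42/(4×5.67×10⁻⁸×1.75²)]^(1/4) = 169.34 K.
T₂ = [1360×0.73/(4×5.67×10⁻⁸×4.69²)]^(1/4) = 118.77 K.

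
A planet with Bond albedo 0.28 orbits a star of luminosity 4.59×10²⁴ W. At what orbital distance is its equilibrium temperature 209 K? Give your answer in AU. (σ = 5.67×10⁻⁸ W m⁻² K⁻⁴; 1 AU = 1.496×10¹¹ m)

d ≈ 0.165 AU

From T_eq⁴ = L(1−A)/(16πσd²): d = √[L(1−A)/(16πσT_eq⁴)].
d = √[4.59×10²⁴ × 0.72 / (16π × 5.67×10⁻⁸ × (209)⁴)] = 2.47×10¹⁰ m = 0.165 AU.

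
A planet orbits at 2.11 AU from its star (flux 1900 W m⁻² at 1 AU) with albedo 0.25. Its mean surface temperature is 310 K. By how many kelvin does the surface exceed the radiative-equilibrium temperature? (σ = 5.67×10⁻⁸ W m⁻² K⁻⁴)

S = 1900/2.11² = 426.8 W m⁻².
T_eq = [S(1−A)/(4σ)]^(1/4) = [426.8×0.75/(4×5.67×10⁻⁸)]^(1/4) = 193.8 K.
ΔT = T_surf − T_eq = 310 − 193.8.

ΔT ≈ 116.2 K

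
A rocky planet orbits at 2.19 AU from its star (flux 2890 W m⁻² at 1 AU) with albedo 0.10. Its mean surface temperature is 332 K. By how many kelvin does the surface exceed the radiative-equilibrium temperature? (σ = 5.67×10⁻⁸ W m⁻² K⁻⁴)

ΔT ≈ 110.9 K

S = 2890/2.19² = 602.6 W m⁻².
T_eq = [S(1−A)/(4σ)]^(1/4) = [602.6×0.90/(4×5.67×10⁻⁸)]^(1/4) = 221.1 K.
ΔT = T_surf − T_eq = 332 − 221.1.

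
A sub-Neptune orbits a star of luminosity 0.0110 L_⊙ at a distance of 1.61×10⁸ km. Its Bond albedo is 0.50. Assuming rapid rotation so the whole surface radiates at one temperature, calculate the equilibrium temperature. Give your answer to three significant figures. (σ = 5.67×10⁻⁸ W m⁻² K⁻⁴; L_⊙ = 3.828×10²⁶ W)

d = 1.61×10⁸ km = 1.61×10¹¹ m.
L = 0.0110 × 3.828×10²⁶ = 4.21×10²⁴ W.
Flux: S = L/(4πd²) = 4.21×10²⁴/(4π×(1.61×10¹¹)²) = 12.9 W m⁻².
Energy balance: absorbed = emitted ⇒ πR²·S(1−A) = 4πR²·σT_eq⁴, so T_eq⁴ = S(1−A)/(4σ).
T_eq = [12.9 × 0.50 / (4 × 5.67×10⁻⁸)]^(1/4) = (2.85×10⁷)^(1/4) = 73.1 K.

T_eq ≈ 73.1 K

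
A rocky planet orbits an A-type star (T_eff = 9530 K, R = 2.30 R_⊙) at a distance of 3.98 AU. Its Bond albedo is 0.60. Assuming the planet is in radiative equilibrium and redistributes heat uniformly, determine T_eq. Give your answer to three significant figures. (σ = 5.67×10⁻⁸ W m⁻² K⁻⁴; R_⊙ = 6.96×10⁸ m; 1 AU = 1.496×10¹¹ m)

R_⋆ = 2.30 × 6.96×10⁸ = 1.60×10⁹ m.
d = 3.98 AU = 5.95×10¹¹ m.
L = 4πR_⋆²σT_⋆⁴ = 4π(1.60×10⁹)² × 5.67×10⁻⁸ × (9530)⁴ = 1.51×10²⁸ W.
S = L/(4πd²) = 3380 W m⁻².
Energy balance: absorbed = emitted ⇒ πR²·S(1−A) = 4πR²·σT_eq⁴, so T_eq⁴ = S(1−A)/(4σ).
T_eq = [3380 × 0.40 / (4 × 5.67×10⁻⁸)]^(1/4) = (5.96×10⁹)^(1/4) = 278 K.

T_eq ≈ 278 K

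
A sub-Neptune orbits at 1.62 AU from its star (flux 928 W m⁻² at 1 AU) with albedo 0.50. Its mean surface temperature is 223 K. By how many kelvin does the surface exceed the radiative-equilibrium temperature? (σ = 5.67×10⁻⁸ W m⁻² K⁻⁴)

ΔT ≈ 55.9 K

S = 928/1.62² = 353.6 W m⁻².
T_eq = [S(1−A)/(4σ)]^(1/4) = [353.6×0.50/(4×5.67×10⁻⁸)]^(1/4) = 167.1 K.
ΔT = T_surf − T_eq = 223 − 167.1.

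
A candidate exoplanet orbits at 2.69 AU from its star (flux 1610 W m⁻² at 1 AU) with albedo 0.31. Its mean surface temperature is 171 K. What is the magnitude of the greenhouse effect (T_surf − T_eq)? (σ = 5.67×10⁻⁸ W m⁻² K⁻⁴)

ΔT ≈ 9.7 K

S = 1610/2.69² = 222.5 W m⁻².
T_eq = [S(1−A)/(4σ)]^(1/4) = [222.5×0.69/(4×5.67×10⁻⁸)]^(1/4) = 161.3 K.
ΔT = T_surf − T_eq = 171 − 161.3.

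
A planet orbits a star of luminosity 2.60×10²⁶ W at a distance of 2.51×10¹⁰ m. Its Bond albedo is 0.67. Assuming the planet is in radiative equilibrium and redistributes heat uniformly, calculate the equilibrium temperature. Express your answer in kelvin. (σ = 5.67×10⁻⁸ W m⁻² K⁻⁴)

Flux: S = L/(4πd²) = 2.60×10²⁶/(4π×(2.51×10¹⁰)²) = 3.28×10⁴ W m⁻².
Energy balance: absorbed = emitted ⇒ πR²·S(1−A) = 4πR²·σT_eq⁴, so T_eq⁴ = S(1−A)/(4σ).
T_eq = [3.28×10⁴ × 0.33 / (4 × 5.67×10⁻⁸)]^(1/4) = (4.78×10¹⁰)^(1/4) = 468 K.

T_eq ≈ 468 K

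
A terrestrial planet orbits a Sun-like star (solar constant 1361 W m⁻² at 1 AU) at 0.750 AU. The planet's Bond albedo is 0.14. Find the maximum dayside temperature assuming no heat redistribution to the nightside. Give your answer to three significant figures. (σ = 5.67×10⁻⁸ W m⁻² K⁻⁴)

T_ss ≈ 438 K

Flux at 0.750 AU: S = 1361/0.750² = 2420 W m⁻².
With no redistribution each surface element balances locally: S(1−A) = σT⁴.
T = [2420 × 0.86 / 5.67×10⁻⁸]^(1/4) = (3.67×10¹⁰)^(1/4) = 438 K.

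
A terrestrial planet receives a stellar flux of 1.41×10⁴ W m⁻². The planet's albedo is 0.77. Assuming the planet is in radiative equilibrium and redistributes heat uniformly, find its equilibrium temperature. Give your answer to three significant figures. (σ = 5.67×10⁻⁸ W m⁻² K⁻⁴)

Energy balance: absorbed = emitted ⇒ πR²·S(1−A) = 4πR²·σT_eq⁴, so T_eq⁴ = S(1−A)/(4σ).
T_eq = [1.41×10⁴ × 0.23 / (4 × 5.67×10⁻⁸)]^(1/4) = (1.43×10¹⁰)^(1/4) = 346 K.

T_eq ≈ 346 K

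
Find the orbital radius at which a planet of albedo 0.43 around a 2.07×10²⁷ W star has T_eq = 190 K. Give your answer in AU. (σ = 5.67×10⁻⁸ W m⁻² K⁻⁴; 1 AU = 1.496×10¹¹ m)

From T_eq⁴ = L(1−A)/(16πσd²): d = √[L(1−A)/(16πσT_eq⁴)].
d = √[2.07×10²⁷ × 0.57 / (16π × 5.67×10⁻⁸ × (190)⁴)] = 5.64×10¹¹ m = 3.77 AU.

d ≈ 3.77 AU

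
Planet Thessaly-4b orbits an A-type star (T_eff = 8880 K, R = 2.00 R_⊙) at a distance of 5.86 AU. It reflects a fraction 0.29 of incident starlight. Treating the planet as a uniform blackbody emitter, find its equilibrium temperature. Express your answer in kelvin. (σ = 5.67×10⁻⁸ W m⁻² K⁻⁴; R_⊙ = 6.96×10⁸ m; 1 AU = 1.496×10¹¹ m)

T_eq ≈ 230 K

R_⋆ = 2.00 × 6.96×10⁸ = 1.39×10⁹ m.
d = 5.86 AU = 8.77×10¹¹ m.
L = 4πR_⋆²σT_⋆⁴ = 4π(1.39×10⁹)² × 5.67×10⁻⁸ × (8880)⁴ = 8.58×10²⁷ W.
S = L/(4πd²) = 889 W m⁻².
Energy balance: absorbed = emitted ⇒ πR²·S(1−A) = 4πR²·σT_eq⁴, so T_eq⁴ = S(1−A)/(4σ).
T_eq = [889 × 0.71 / (4 × 5.67×10⁻⁸)]^(1/4) = (2.78×10⁹)^(1/4) = 230 K.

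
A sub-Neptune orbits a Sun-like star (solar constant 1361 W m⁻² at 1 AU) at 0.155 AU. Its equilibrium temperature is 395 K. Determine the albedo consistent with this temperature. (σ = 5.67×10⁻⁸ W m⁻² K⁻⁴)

A ≈ 0.90

Flux at 0.155 AU: S = 1361/0.155² = 5.66×10⁴ W m⁻².
From T_eq⁴ = S(1−A)/(4σ): 1−A = 4σT_eq⁴/S.
1−A = 4 × 5.67×10⁻⁸ × (395)⁴ / 5.66×10⁴ = 0.097.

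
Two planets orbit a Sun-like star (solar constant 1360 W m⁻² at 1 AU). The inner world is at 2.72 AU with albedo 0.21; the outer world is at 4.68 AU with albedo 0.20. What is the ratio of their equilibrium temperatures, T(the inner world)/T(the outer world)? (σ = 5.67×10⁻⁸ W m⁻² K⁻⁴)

T₁/T₂ ≈ 1.308

T_eq = [S₀(1−A)/(4σd²)]^(1/4), so T ∝ (1−A)^(1/4) / √d.
T₁ = [1360×0.79/(4×5.67×10⁻⁸×2.72²)]^(1/4) = 159.07 K.
T₂ = [1360×0.80/(4×5.67×10⁻⁸×4.68²)]^(1/4) = 121.65 K.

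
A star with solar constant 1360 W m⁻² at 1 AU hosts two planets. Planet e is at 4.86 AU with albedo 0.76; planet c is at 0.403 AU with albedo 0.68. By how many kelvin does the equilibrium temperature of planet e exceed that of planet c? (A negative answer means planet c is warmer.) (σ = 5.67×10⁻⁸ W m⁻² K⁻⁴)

T_eq = [S₀(1−A)/(4σd²)]^(1/4), so T ∝ (1−A)^(1/4) / √d.
T₁ = [1360×0.24/(4×5.67×10⁻⁸×4.86²)]^(1/4) = 88.35 K.
T₂ = [1360×0.32/(4×5.67×10⁻⁸×0.403²)]^(1/4) = 329.69 K.

ΔT ≈ -241.3 K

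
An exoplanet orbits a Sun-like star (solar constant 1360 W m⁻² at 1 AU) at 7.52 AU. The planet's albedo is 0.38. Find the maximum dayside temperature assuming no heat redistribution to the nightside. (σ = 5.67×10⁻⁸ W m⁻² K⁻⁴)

Flux at 7.52 AU: S = 1360/7.52² = 24.0 W m⁻².
With no redistribution each surface element balances locally: S(1−A) = σT⁴.
T = [24.0 × 0.62 / 5.67×10⁻⁸]^(1/4) = (2.63×10⁸)^(1/4) = 127 K.

T_ss ≈ 127 K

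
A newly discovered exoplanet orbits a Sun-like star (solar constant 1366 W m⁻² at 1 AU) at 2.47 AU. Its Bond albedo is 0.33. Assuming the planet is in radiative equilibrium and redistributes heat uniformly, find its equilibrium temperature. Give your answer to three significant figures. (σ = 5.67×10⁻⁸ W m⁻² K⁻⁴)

Flux at 2.47 AU: S = 1366/2.47² = 224 W m⁻².
Energy balance: absorbed = emitted ⇒ πR²·S(1−A) = 4πR²·σT_eq⁴, so T_eq⁴ = S(1−A)/(4σ).
T_eq = [224 × 0.67 / (4 × 5.67×10⁻⁸)]^(1/4) = (6.61×10⁸)^(1/4) = 160 K.

T_eq ≈ 160 K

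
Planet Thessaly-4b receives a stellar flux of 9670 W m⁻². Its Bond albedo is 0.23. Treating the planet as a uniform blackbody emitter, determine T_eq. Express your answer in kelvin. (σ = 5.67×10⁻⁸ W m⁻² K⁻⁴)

T_eq ≈ 426 K

Energy balance: absorbed = emitted ⇒ πR²·S(1−A) = 4πR²·σT_eq⁴, so T_eq⁴ = S(1−A)/(4σ).
T_eq = [9670 × 0.77 / (4 × 5.67×10⁻⁸)]^(1/4) = (3.28×10¹⁰)^(1/4) = 426 K.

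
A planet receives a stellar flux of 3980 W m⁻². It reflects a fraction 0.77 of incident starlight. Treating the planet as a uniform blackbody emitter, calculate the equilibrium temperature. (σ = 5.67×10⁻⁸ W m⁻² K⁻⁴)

T_eq ≈ 252 K

Energy balance: absorbed = emitted ⇒ πR²·S(1−A) = 4πR²·σT_eq⁴, so T_eq⁴ = S(1−A)/(4σ).
T_eq = [3980 × 0.23 / (4 × 5.67×10⁻⁸)]^(1/4) = (4.04×10⁹)^(1/4) = 252 K.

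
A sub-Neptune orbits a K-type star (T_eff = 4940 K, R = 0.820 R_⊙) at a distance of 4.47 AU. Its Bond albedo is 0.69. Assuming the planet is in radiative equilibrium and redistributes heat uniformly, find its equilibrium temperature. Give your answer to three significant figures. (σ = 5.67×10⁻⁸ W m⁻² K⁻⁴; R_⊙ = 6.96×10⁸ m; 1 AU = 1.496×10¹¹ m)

T_eq ≈ 76.1 K

R_⋆ = 0.820 × 6.96×10⁸ = 5.71×10⁸ m.
d = 4.47 AU = 6.69×10¹¹ m.
L = 4πR_⋆²σT_⋆⁴ = 4π(5.71×10⁸)² × 5.67×10⁻⁸ × (4940)⁴ = 1.38×10²⁶ W.
S = L/(4πd²) = 24.6 W m⁻².
Energy balance: absorbed = emitted ⇒ πR²·S(1−A) = 4πR²·σT_eq⁴, so T_eq⁴ = S(1−A)/(4σ).
T_eq = [24.6 × 0.31 / (4 × 5.67×10⁻⁸)]^(1/4) = (3.36×10⁷)^(1/4) = 76.1 K.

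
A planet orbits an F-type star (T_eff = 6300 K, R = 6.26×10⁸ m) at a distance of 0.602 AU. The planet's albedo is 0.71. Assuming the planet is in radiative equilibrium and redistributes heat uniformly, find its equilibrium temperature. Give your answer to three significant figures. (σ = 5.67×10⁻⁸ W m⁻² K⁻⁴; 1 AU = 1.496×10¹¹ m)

T_eq ≈ 273 K

d = 0.602 AU = 9.01×10¹⁰ m.
L = 4πR_⋆²σT_⋆⁴ = 4π(6.26×10⁸)² × 5.67×10⁻⁸ × (6300)⁴ = 4.40×10²⁶ W.
S = L/(4πd²) = 4320 W m⁻².
Energy balance: absorbed = emitted ⇒ πR²·S(1−A) = 4πR²·σT_eq⁴, so T_eq⁴ = S(1−A)/(4σ).
T_eq = [4320 × 0.29 / (4 × 5.67×10⁻⁸)]^(1/4) = (5.52×10⁹)^(1/4) = 273 K.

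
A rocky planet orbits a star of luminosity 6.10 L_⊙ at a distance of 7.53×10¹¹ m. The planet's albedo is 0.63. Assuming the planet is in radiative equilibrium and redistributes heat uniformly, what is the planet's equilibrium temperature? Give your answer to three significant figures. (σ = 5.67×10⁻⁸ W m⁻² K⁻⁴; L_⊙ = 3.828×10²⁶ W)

T_eq ≈ 152 K

L = 6.10 × 3.828×10²⁶ = 2.34×10²⁷ W.
Flux: S = L/(4πd²) = 2.34×10²⁷/(4π×(7.53×10¹¹)²) = 328 W m⁻².
Energy balance: absorbed = emitted ⇒ πR²·S(1−A) = 4πR²·σT_eq⁴, so T_eq⁴ = S(1−A)/(4σ).
T_eq = [328 × 0.37 / (4 × 5.67×10⁻⁸)]^(1/4) = (5.35×10⁸)^(1/4) = 152 K.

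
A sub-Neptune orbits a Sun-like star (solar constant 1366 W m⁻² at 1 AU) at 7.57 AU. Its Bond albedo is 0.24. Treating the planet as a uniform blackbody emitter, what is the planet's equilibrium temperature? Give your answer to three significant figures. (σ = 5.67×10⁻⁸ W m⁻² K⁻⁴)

Flux at 7.57 AU: S = 1366/7.57² = 23.8 W m⁻².
Energy balance: absorbed = emitted ⇒ πR²·S(1−A) = 4πR²·σT_eq⁴, so T_eq⁴ = S(1−A)/(4σ).
T_eq = [23.8 × 0.76 / (4 × 5.67×10⁻⁸)]^(1/4) = (7.99×10⁷)^(1/4) = 94.5 K.

T_eq ≈ 94.5 K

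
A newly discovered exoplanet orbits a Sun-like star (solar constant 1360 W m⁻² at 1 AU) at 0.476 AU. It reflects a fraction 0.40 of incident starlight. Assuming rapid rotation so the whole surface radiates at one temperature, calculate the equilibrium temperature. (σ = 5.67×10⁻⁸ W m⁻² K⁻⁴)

Flux at 0.476 AU: S = 1360/0.476² = 6000 W m⁻².
Energy balance: absorbed = emitted ⇒ πR²·S(1−A) = 4πR²·σT_eq⁴, so T_eq⁴ = S(1−A)/(4σ).
T_eq = [6000 × 0.60 / (4 × 5.67×10⁻⁸)]^(1/4) = (1.59×10¹⁰)^(1/4) = 355 K.

T_eq ≈ 355 K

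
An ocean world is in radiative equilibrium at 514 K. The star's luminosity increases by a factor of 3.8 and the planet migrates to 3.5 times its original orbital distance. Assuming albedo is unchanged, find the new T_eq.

T_eq ∝ L^(1/4) · d^(−1/2).
T′ = 514 × 3.8^(1/4) / 3.5^(1/2) = 384 K.

T_eq ≈ 384 K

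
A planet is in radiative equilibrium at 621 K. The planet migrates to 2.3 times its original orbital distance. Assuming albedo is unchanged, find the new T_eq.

T_eq ≈ 409 K

T_eq ∝ L^(1/4) · d^(−1/2).
T′ = 621 / 2.3^(1/2) = 409 K.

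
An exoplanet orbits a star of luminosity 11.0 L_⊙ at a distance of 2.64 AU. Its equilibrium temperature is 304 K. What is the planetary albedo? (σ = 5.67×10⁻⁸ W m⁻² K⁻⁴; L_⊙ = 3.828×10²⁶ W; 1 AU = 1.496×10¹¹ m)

A ≈ 0.10

d = 2.64 AU = 3.95×10¹¹ m.
L = 11.0 × 3.828×10²⁶ = 4.21×10²⁷ W.
Flux: S = L/(4πd²) = 4.21×10²⁷/(4π×(3.95×10¹¹)²) = 2150 W m⁻².
From T_eq⁴ = S(1−A)/(4σ): 1−A = 4σT_eq⁴/S.
1−A = 4 × 5.67×10⁻⁸ × (304)⁴ / 2150 = 0.902.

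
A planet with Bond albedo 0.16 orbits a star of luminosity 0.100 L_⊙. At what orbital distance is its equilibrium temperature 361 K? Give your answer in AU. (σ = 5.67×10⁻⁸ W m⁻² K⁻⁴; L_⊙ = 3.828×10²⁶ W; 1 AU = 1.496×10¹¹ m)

d ≈ 0.172 AU

L = 0.100 × 3.828×10²⁶ = 3.83×10²⁵ W.
From T_eq⁴ = L(1−A)/(16πσd²): d = √[L(1−A)/(16πσT_eq⁴)].
d = √[3.83×10²⁵ × 0.84 / (16π × 5.67×10⁻⁸ × (361)⁴)] = 2.58×10¹⁰ m = 0.172 AU.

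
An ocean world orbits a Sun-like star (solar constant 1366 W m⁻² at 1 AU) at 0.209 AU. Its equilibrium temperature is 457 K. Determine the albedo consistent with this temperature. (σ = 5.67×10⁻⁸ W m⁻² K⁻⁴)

Flux at 0.209 AU: S = 1366/0.209² = 3.13×10⁴ W m⁻².
From T_eq⁴ = S(1−A)/(4σ): 1−A = 4σT_eq⁴/S.
1−A = 4 × 5.67×10⁻⁸ × (457)⁴ / 3.13×10⁴ = 0.316.

A ≈ 0.68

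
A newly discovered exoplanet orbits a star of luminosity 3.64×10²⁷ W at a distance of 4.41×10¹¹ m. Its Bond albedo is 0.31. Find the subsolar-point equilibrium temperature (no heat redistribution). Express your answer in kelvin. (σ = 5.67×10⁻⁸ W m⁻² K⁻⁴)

Flux: S = L/(4πd²) = 3.64×10²⁷/(4π×(4.41×10¹¹)²) = 1490 W m⁻².
At the subsolar point the surface absorbs S(1−A) and emits σT⁴ per unit area — no factor of 4, since only the local patch is in balance.
T = [1490 × 0.69 / 5.67×10⁻⁸]^(1/4) = (1.81×10¹⁰)^(1/4) = 367 K.

T_ss ≈ 367 K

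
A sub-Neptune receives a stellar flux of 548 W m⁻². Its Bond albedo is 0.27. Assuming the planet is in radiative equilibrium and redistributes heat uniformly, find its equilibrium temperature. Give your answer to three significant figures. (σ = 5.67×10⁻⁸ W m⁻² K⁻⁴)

Energy balance: absorbed = emitted ⇒ πR²·S(1−A) = 4πR²·σT_eq⁴, so T_eq⁴ = S(1−A)/(4σ).
T_eq = [548 × 0.73 / (4 × 5.67×10⁻⁸)]^(1/4) = (1.76×10⁹)^(1/4) = 205 K.

T_eq ≈ 205 K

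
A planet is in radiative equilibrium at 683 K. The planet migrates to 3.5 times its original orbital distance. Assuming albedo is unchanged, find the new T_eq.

T_eq ∝ L^(1/4) · d^(−1/2).
T′ = 683 / 3.5^(1/2) = 365 K.

T_eq ≈ 365 K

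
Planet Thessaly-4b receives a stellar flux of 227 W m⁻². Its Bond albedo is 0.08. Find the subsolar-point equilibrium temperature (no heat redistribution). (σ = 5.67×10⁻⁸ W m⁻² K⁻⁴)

At the subsolar point the surface absorbs S(1−A) and emits σT⁴ per unit area — no factor of 4, since only the local patch is in balance.
T = [227 × 0.92 / 5.67×10⁻⁸]^(1/4) = (3.68×10⁹)^(1/4) = 246 K.

T_ss ≈ 246 K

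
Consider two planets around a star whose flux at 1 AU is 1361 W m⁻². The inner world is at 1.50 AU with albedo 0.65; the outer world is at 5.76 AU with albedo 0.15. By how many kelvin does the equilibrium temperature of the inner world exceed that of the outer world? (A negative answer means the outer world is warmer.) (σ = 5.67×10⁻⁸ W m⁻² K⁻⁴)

ΔT ≈ 63.4 K

T_eq = [S₀(1−A)/(4σd²)]^(1/4), so T ∝ (1−A)^(1/4) / √d.
T₁ = [1361×0.35/(4×5.67×10⁻⁸×1.50²)]^(1/4) = 174.79 K.
T₂ = [1361×0.85/(4×5.67×10⁻⁸×5.76²)]^(1/4) = 111.35 K.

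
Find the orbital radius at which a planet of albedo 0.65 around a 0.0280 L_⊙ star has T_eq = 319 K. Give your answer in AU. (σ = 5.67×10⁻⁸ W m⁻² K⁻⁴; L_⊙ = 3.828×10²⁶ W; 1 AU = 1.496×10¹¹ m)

L = 0.0280 × 3.828×10²⁶ = 1.07×10²⁵ W.
From T_eq⁴ = L(1−A)/(16πσd²): d = √[L(1−A)/(16πσT_eq⁴)].
d = √[1.07×10²⁵ × 0.35 / (16π × 5.67×10⁻⁸ × (319)⁴)] = 1.13×10¹⁰ m = 0.0754 AU.

d ≈ 0.0754 AU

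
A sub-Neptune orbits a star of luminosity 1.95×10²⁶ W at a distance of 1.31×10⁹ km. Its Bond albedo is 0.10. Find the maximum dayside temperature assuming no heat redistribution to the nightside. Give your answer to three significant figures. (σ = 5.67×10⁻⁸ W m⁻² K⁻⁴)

T_ss ≈ 109 K

d = 1.31×10⁹ km = 1.31×10¹² m.
Flux: S = L/(4πd²) = 1.95×10²⁶/(4π×(1.31×10¹²)²) = 9.04 W m⁻².
With no redistribution each surface element balances locally: S(1−A) = σT⁴.
T = [9.04 × 0.90 / 5.67×10⁻⁸]^(1/4) = (1.44×10⁸)^(1/4) = 109 K.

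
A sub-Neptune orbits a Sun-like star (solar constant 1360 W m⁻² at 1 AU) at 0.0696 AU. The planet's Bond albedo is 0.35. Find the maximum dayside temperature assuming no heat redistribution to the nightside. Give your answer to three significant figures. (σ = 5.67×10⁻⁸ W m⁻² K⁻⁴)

Flux at 0.0696 AU: S = 1360/0.0696² = 2.81×10⁵ W m⁻².
With no redistribution each surface element balances locally: S(1−A) = σT⁴.
T = [2.81×10⁵ × 0.65 / 5.67×10⁻⁸]^(1/4) = (3.22×10¹²)^(1/4) = 1340 K.

T_ss ≈ 1340 K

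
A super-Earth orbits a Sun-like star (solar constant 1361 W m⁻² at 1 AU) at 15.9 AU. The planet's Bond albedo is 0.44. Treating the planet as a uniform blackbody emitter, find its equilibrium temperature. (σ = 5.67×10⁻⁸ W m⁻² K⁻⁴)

T_eq ≈ 60.4 K

Flux at 15.9 AU: S = 1361/15.9² = 5.38 W m⁻².
Energy balance: absorbed = emitted ⇒ πR²·S(1−A) = 4πR²·σT_eq⁴, so T_eq⁴ = S(1−A)/(4σ).
T_eq = [5.38 × 0.56 / (4 × 5.67×10⁻⁸)]^(1/4) = (1.33×10⁷)^(1/4) = 60.4 K.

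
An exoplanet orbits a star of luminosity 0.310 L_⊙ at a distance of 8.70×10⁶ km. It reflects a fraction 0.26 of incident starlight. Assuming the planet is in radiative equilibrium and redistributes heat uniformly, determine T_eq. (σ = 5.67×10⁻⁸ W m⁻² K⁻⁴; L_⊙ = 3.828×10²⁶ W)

d = 8.70×10⁶ km = 8.70×10⁹ m.
L = 0.310 × 3.828×10²⁶ = 1.19×10²⁶ W.
Flux: S = L/(4πd²) = 1.19×10²⁶/(4π×(8.70×10⁹)²) = 1.25×10⁵ W m⁻².
Energy balance: absorbed = emitted ⇒ πR²·S(1−A) = 4πR²·σT_eq⁴, so T_eq⁴ = S(1−A)/(4σ).
T_eq = [1.25×10⁵ × 0.74 / (4 × 5.67×10⁻⁸)]^(1/4) = (4.07×10¹¹)^(1/4) = 799 K.

T_eq ≈ 799 K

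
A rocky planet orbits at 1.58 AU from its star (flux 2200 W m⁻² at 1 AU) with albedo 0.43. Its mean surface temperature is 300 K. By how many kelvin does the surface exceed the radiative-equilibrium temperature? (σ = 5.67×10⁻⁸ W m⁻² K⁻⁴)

ΔT ≈ 83.1 K

S = 2200/1.58² = 881.3 W m⁻².
T_eq = [S(1−A)/(4σ)]^(1/4) = [881.3×0.57/(4×5.67×10⁻⁸)]^(1/4) = 216.9 K.
ΔT = T_surf − T_eq = 300 − 216.9.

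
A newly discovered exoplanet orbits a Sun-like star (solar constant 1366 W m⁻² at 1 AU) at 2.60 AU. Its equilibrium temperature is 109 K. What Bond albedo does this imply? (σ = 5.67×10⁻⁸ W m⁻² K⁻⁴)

A ≈ 0.84

Flux at 2.60 AU: S = 1366/2.60² = 202 W m⁻².
From T_eq⁴ = S(1−A)/(4σ): 1−A = 4σT_eq⁴/S.
1−A = 4 × 5.67×10⁻⁸ × (109)⁴ / 202 = 0.158.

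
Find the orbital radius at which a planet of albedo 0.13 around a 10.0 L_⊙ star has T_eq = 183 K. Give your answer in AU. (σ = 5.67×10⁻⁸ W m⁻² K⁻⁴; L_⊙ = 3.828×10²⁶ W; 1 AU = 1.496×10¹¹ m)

d ≈ 6.82 AU

L = 10.0 × 3.828×10²⁶ = 3.83×10²⁷ W.
From T_eq⁴ = L(1−A)/(16πσd²): d = √[L(1−A)/(16πσT_eq⁴)].
d = √[3.83×10²⁷ × 0.87 / (16π × 5.67×10⁻⁸ × (183)⁴)] = 1.02×10¹² m = 6.82 AU.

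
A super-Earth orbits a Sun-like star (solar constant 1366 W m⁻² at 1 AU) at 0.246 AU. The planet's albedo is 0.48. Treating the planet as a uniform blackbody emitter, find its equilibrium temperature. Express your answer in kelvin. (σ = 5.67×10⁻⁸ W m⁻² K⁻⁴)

Flux at 0.246 AU: S = 1366/0.246² = 2.26×10⁴ W m⁻².
Energy balance: absorbed = emitted ⇒ πR²·S(1−A) = 4πR²·σT_eq⁴, so T_eq⁴ = S(1−A)/(4σ).
T_eq = [2.26×10⁴ × 0.52 / (4 × 5.67×10⁻⁸)]^(1/4) = (5.18×10¹⁰)^(1/4) = 477 K.

T_eq ≈ 477 K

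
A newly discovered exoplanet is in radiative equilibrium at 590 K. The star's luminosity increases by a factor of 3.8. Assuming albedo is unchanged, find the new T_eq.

T_eq ≈ 824 K

T_eq ∝ L^(1/4) · d^(−1/2).
T′ = 590 × 3.8^(1/4) = 824 K.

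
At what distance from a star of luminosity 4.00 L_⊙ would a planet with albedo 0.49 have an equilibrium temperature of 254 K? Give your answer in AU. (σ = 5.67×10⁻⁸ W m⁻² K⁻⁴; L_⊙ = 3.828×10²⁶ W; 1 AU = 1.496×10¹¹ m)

d ≈ 1.72 AU

L = 4.00 × 3.828×10²⁶ = 1.53×10²⁷ W.
From T_eq⁴ = L(1−A)/(16πσd²): d = √[L(1−A)/(16πσT_eq⁴)].
d = √[1.53×10²⁷ × 0.51 / (16π × 5.67×10⁻⁸ × (254)⁴)] = 2.57×10¹¹ m = 1.72 AU.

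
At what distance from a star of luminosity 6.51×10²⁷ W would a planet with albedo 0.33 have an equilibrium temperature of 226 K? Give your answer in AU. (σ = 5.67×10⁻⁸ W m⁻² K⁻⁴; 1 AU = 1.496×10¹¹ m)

From T_eq⁴ = L(1−A)/(16πσd²): d = √[L(1−A)/(16πσT_eq⁴)].
d = √[6.51×10²⁷ × 0.67 / (16π × 5.67×10⁻⁸ × (226)⁴)] = 7.66×10¹¹ m = 5.12 AU.

d ≈ 5.12 AU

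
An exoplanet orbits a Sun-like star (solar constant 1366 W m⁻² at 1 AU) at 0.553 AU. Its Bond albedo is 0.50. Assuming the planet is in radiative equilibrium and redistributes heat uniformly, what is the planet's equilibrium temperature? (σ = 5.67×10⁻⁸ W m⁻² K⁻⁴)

Flux at 0.553 AU: S = 1366/0.553² = 4470 W m⁻².
Energy balance: absorbed = emitted ⇒ πR²·S(1−A) = 4πR²·σT_eq⁴, so T_eq⁴ = S(1−A)/(4σ).
T_eq = [4470 × 0.50 / (4 × 5.67×10⁻⁸)]^(1/4) = (9.85×10⁹)^(1/4) = 315 K.

T_eq ≈ 315 K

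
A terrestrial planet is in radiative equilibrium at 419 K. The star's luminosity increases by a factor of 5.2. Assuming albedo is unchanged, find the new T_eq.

T_eq ∝ L^(1/4) · d^(−1/2).
T′ = 419 × 5.2^(1/4) = 633 K.

T_eq ≈ 633 K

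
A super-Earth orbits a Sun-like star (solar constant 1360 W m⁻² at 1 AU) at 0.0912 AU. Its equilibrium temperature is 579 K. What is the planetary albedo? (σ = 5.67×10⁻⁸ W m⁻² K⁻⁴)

Flux at 0.0912 AU: S = 1360/0.0912² = 1.64×10⁵ W m⁻².
From T_eq⁴ = S(1−A)/(4σ): 1−A = 4σT_eq⁴/S.
1−A = 4 × 5.67×10⁻⁸ × (579)⁴ / 1.64×10⁵ = 0.156.

A ≈ 0.84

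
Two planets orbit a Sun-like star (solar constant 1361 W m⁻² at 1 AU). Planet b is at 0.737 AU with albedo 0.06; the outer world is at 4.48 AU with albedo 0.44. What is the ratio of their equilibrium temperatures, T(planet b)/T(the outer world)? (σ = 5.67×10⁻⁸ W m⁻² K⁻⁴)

T_eq = [S₀(1−A)/(4σd²)]^(1/4), so T ∝ (1−A)^(1/4) / √d.
T₁ = [1361×0.94/(4×5.67×10⁻⁸×0.737²)]^(1/4) = 319.23 K.
T₂ = [1361×0.56/(4×5.67×10⁻⁸×4.48²)]^(1/4) = 113.75 K.

T₁/T₂ ≈ 2.806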